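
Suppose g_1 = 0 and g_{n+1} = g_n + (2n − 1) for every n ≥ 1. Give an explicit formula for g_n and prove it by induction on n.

Claim: g_n = n^2 − 2n + 1.

Base case: g_1 = 0, and 1^2 − 2·1 + 1 = 0.
Assume g_m = m^2 − 2m + 1.
Then g_{m+1} = g_m + (2m − 1) = (m^2 − 2m + 1) + (2m − 1) = m^2,
and (m+1)^2 − 2·(m+1) + 1 = m^2.
By induction, g_n = n^2 − 2n + 1 for all n ≥ 1.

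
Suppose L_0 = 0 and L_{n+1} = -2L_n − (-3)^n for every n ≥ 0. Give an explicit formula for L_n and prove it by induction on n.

Claim: L_n = -(-2)^n + (-3)^n.

Base case: L_0 = 0, and -(-2)^0 + (-3)^0 = -1 + 1 = 0.
Assume L_r = -(-2)^r + (-3)^r for some r ≥ 0.
Then L_{r+1} = -2L_r − (-3)^r = -2·(-(-2)^r + (-3)^r) − (-3)^r = -(-2)^{r+1} − 2·(-3)^r − (-3)^r = -(-2)^{r+1} − 3·(-3)^r = -(-2)^{r+1} + (-3)^{r+1}.
Hence L_n = -(-2)^n + (-3)^n for every n ≥ 0, by induction.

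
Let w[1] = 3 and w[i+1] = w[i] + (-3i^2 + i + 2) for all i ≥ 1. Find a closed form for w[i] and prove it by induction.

Claim: w[i] = -i^3 + 2i^2 + i + 1.

Base case: w[1] = 3, and -1^3 + 2·1^2 + 1 + 1 = 3.
Assume w[r] = -r^3 + 2r^2 + r + 1.
Then w[r+1] = w[r] + (-3r^2 + r + 2) = (-r^3 + 2r^2 + r + 1) + (-3r^2 + r + 2) = -r^3 − r^2 + 2r + 3,
and -(r+1)^3 + 2·(r+1)^2 + (r+1) + 1 = -r^3 − r^2 + 2r + 3.
This completes the inductive step, so w[i] = -i^3 + 2i^2 + i + 1 for all i ≥ 1.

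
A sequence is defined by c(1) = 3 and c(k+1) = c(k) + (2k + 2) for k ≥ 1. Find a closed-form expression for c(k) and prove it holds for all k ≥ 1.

Claim: c(k) = k^2 + k + 1.

Base case: c(1) = 3, and 1^2 + 1 + 1 = 3.
Assume c(r) = r^2 + r + 1.
Then c(r+1) = c(r) + (2r + 2) = (r^2 + r + 1) + (2r + 2) = r^2 + 3r + 3,
and (r+1)^2 + (r+1) + 1 = r^2 + 3r + 3.
By induction, c(k) = k^2 + k + 1 for all k ≥ 1.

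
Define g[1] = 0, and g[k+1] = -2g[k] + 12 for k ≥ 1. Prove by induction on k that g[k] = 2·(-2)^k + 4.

Base case: g[1] = 0, and 2·(-2)^1 + 4 = -4 + 4 = 0.
Assume g[r] = 2·(-2)^r + 4 for some r ≥ 1.
Then g[r+1] = -2g[r] + 12 = -2·(2·(-2)^r + 4) + 12 = -4·(-2)^r − 8 + 12 = 2·(-2)^{r+1} + 4.
By induction, g[k] = 2·(-2)^k + 4 for all k ≥ 1.

g[k] = 2·(-2)^k + 4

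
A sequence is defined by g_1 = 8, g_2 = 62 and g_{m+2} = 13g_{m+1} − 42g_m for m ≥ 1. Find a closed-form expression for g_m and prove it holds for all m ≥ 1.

Claim: g_m = 2·7^m − 6^m.

Base cases: g_1 = 8 and 2·7^1 − 6^1 = 8; g_2 = 62 and 2·7^2 − 6^2 = 62.
Assume g_j = 2·7^j − 6^j for all 1 ≤ j ≤ k, where k ≥ 2.
Then g_{k+1} = 13g_k − 42g_{k−1} = 13·(2·7^k − 6^k) − 42·(2·7^{k−1} − 6^{k−1}) = 2·(13·7 − 42)7^{k−1} − (13·6 − 42)6^{k−1} = 98·7^{k−1} − 36·6^{k−1} = 2·7^{k+1} − 6^{k+1}.
Hence g_m = 2·7^m − 6^m for every m ≥ 1, by strong induction.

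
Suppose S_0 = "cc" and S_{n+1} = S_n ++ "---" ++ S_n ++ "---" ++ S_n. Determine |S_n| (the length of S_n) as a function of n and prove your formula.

Claim: |S_n| = 5·3^n − 3.

Base case: |S_0| = 2, and 5·3^0 − 3 = 2.
Assume |S_j| = 5·3^j − 3.
Then |S_{j+1}| = 3|S_j| + 6 = 3(5·3^j − 3) + 6 = 5·3^{j+1} − 9 + 6 = 5·3^{j+1} − 3.
So the formula holds for j+1, and by induction |S_n| = 5·3^n − 3 for all n ≥ 0.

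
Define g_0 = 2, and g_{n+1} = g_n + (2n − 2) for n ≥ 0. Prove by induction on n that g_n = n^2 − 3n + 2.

Base case: g_0 = 2, and 0^2 − 3·0 + 2 = 2.
Assume g_k = k^2 − 3k + 2.
Then g_{k+1} = g_k + (2k − 2) = (k^2 − 3k + 2) + (2k − 2) = k^2 − k,
and (k+1)^2 − 3·(k+1) + 2 = k^2 − k.
By induction, g_n = n^2 − 3n + 2 for all n ≥ 0.

g_n = n^2 − 3n + 2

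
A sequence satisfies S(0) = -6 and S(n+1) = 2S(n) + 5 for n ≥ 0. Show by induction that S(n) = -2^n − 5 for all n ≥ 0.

Base case: S(0) = -6, and -2^0 − 5 = -1 − 5 = -6.
Assume S(m) = -2^m − 5 for some m ≥ 0.
Then S(m+1) = 2S(m) + 5 = 2·(-2^m − 5) + 5 = -2^{m+1} − 10 + 5 = -2^{m+1} − 5.
Hence S(n) = -2^n − 5 for every n ≥ 0, by induction.

S(n) = -2^n − 5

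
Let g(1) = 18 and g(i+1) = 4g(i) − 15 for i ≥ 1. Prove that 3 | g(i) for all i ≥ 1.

Base case: g(1) = 18 = 3·6, so 3 | g(1).
Assume 3 | g(k), so g(k) = 3t for some integer t.
Then g(k+1) = 4g(k) − 15 = 4·(3t) − 15 = 3(4t − 5), so 3 | g(k+1).
This completes the inductive step, so 3 | g(i) for all i ≥ 1.

3 | g(i)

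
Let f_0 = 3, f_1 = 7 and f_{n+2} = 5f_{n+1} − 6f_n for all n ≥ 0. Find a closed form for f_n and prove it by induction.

Claim: f_n = 2·2^n + 3^n.

Base cases: f_0 = 3 and 2·2^0 + 3^0 = 3; f_1 = 7 and 2·2^1 + 3^1 = 7.
Assume f_j = 2·2^j + 3^j for all 0 ≤ j ≤ r, where r ≥ 1.
Then f_{r+1} = 5f_r − 6f_{r−1} = 5·(2·2^r + 3^r) − 6·(2·2^{r−1} + 3^{r−1}) = 2·(5·2 − 6)2^{r−1} + (5·3 − 6)3^{r−1} = 8·2^{r−1} + 9·3^{r−1} = 2·2^{r+1} + 3^{r+1}.
So the formula holds for r+1, and by strong induction f_n = 2·2^n + 3^n for all n ≥ 0.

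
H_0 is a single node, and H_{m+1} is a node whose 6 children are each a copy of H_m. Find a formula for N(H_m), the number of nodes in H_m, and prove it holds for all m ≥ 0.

Claim: N(H_m) = (6^{m+1} − 1)/5.

Base case: N(H_0) = 1, and (6^{0+1} − 1)/5 = 1.
Assume N(H_k) = (6^{k+1} − 1)/5.
Then N(H_{k+1}) = 1 + 6N(H_k) = 1 + 6·(6^{k+1} − 1)/5 = 1 + (6^{k+2} − 6)/5 = (5 + 6^{k+2} − 6)/5 = (6^{k+2} − 1)/5.
By induction, N(H_m) = (6^{m+1} − 1)/5 for all m ≥ 0.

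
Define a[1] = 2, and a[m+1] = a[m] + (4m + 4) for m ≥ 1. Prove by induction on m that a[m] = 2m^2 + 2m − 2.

Base case: a[1] = 2, and 2·1^2 + 2·1 − 2 = 2.
Assume a[j] = 2j^2 + 2j − 2.
Then a[j+1] = a[j] + (4j + 4) = (2j^2 + 2j − 2) + (4j + 4) = 2j^2 + 6j + 2,
and 2·(j+1)^2 + 2·(j+1) − 2 = 2j^2 + 6j + 2.
Hence a[m] = 2m^2 + 2m − 2 for every m ≥ 1, by induction.

a[m] = 2m^2 + 2m − 2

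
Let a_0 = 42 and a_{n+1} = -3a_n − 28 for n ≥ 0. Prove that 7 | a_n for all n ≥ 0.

Base case: a_0 = 42 = 7·6, so 7 | a_0.
Assume 7 | a_j, so a_j = 7t for some integer t.
Then a_{j+1} = -3a_j − 28 = -3·(7t) − 28 = 7(-3t − 4), so 7 | a_{j+1}.
This completes the inductive step, so 7 | a_n for all n ≥ 0.

7 | a_n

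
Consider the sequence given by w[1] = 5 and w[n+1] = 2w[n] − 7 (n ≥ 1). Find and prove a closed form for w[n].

Claim: w[n] = -2^n + 7.

Base case: w[1] = 5, and -2^1 + 7 = -2 + 7 = 5.
Assume w[j] = -2^j + 7 for some j ≥ 1.
Then w[j+1] = 2w[j] − 7 = 2·(-2^j + 7) − 7 = -2^{j+1} + 14 − 7 = -2^{j+1} + 7.
By induction, w[n] = -2^n + 7 for all n ≥ 1.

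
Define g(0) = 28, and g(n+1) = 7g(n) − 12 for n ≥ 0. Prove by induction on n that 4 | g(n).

Base case: g(0) = 28 = 4·7, so 4 | g(0).
Assume 4 | g(r), so g(r) = 4t for some integer t.
Then g(r+1) = 7g(r) − 12 = 7·(4t) − 12 = 4(7t − 3), so 4 | g(r+1).
So the property holds for r+1, and by induction 4 | g(n) for all n ≥ 0.

4 | g(n)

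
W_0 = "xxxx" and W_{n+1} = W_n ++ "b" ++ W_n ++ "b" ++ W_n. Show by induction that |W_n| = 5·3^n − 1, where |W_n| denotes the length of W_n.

Base case: |W_0| = 4, and 5·3^0 − 1 = 4.
Assume |W_m| = 5·3^m − 1.
Then |W_{m+1}| = 3|W_m| + 2 = 3(5·3^m − 1) + 2 = 5·3^{m+1} − 3 + 2 = 5·3^{m+1} − 1.
So the formula holds for m+1, and by induction |W_n| = 5·3^n − 1 for all n ≥ 0.

|W_n| = 5·3^n − 1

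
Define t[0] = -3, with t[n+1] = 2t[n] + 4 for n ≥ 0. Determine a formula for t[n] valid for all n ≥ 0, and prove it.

Claim: t[n] = 2^n − 4.

Base case: t[0] = -3, and 2^0 − 4 = 1 − 4 = -3.
Assume t[m] = 2^m − 4 for some m ≥ 0.
Then t[m+1] = 2t[m] + 4 = 2·(2^m − 4) + 4 = 2^{m+1} − 8 + 4 = 2^{m+1} − 4.
By induction, t[n] = 2^n − 4 for all n ≥ 0.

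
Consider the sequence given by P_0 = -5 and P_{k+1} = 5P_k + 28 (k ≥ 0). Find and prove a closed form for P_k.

Claim: P_k = 2·5^k − 7.

Base case: P_0 = -5, and 2·5^0 − 7 = 2 − 7 = -5.
Assume P_j = 2·5^j − 7 for some j ≥ 0.
Then P_{j+1} = 5P_j + 28 = 5·(2·5^j − 7) + 28 = 10·5^j − 35 + 28 = 2·5^{j+1} − 7.
So the formula holds for j+1, and by induction P_k = 2·5^k − 7 for all k ≥ 0.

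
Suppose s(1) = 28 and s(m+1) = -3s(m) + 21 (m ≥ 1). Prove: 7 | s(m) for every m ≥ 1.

Base case: s(1) = 28 = 7·4, so 7 | s(1).
Assume 7 | s(r), so s(r) = 7t for some integer t.
Then s(r+1) = -3s(r) + 21 = -3·(7t) + 21 = 7(-3t + 3), so 7 | s(r+1).
This completes the inductive step, so 7 | s(m) for all m ≥ 1.

7 | s(m)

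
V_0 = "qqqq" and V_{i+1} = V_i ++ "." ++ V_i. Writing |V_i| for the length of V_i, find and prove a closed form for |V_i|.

Claim: |V_i| = 5·2^i − 1.

Base case: |V_0| = 4, and 5·2^0 − 1 = 4.
Assume |V_k| = 5·2^k − 1.
Then |V_{k+1}| = |V_k| + 1 + |V_k| = 2|V_k| + 1 = 2(5·2^k − 1) + 1 = 5·2^{k+1} − 2 + 1 = 5·2^{k+1} − 1.
So the formula holds for k+1, and by induction |V_i| = 5·2^i − 1 for all i ≥ 0.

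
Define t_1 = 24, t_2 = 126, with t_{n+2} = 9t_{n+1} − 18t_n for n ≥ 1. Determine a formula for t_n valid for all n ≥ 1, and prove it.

Claim: t_n = 3·6^n + 2·3^n.

Base cases: t_1 = 24 and 3·6^1 + 2·3^1 = 24; t_2 = 126 and 3·6^2 + 2·3^2 = 126.
Assume t_j = 3·6^j + 2·3^j for all 1 ≤ j ≤ r, where r ≥ 2.
Then t_{r+1} = 9t_r − 18t_{r−1} = 9·(3·6^r + 2·3^r) − 18·(3·6^{r−1} + 2·3^{r−1}) = 3·(9·6 − 18)6^{r−1} + 2·(9·3 − 18)3^{r−1} = 108·6^{r−1} + 18·3^{r−1} = 3·6^{r+1} + 2·3^{r+1}.
This completes the inductive step, so t_n = 3·6^n + 2·3^n for all n ≥ 1.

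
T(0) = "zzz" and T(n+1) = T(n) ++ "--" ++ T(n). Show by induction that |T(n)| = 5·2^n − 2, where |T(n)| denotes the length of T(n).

Base case: |T(0)| = 3, and 5·2^0 − 2 = 3.
Assume |T(k)| = 5·2^k − 2.
Then |T(k+1)| = |T(k)| + 2 + |T(k)| = 2|T(k)| + 2 = 2(5·2^k − 2) + 2 = 5·2^{k+1} − 4 + 2 = 5·2^{k+1} − 2.
So the formula holds for k+1, and by induction |T(n)| = 5·2^n − 2 for all n ≥ 0.

|T(n)| = 5·2^n − 2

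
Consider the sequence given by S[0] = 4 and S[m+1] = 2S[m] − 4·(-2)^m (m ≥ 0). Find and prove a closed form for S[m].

Claim: S[m] = 3·2^m + (-2)^m.

Base case: S[0] = 4, and 3·2^0 + (-2)^0 = 3 + 1 = 4.
Assume S[r] = 3·2^r + (-2)^r for some r ≥ 0.
Then S[r+1] = 2S[r] − 4·(-2)^r = 2·(3·2^r + (-2)^r) − 4·(-2)^r = 3·2^{r+1} + 2·(-2)^r − 4·(-2)^r = 3·2^{r+1} − 2·(-2)^r = 3·2^{r+1} + (-2)^{r+1}.
Hence S[m] = 3·2^m + (-2)^m for every m ≥ 0, by induction.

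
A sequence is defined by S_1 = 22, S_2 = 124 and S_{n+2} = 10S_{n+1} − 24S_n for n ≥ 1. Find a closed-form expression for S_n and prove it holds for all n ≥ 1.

Claim: S_n = 3·6^n + 4^n.

Base cases: S_1 = 22 and 3·6^1 + 4^1 = 22; S_2 = 124 and 3·6^2 + 4^2 = 124.
Assume S_j = 3·6^j + 4^j for all 1 ≤ j ≤ r, where r ≥ 2.
Then S_{r+1} = 10S_r − 24S_{r−1} = 10·(3·6^r + 4^r) − 24·(3·6^{r−1} + 4^{r−1}) = 3·(10·6 − 24)6^{r−1} + (10·4 − 24)4^{r−1} = 108·6^{r−1} + 16·4^{r−1} = 3·6^{r+1} + 4^{r+1}.
By strong induction, S_n = 3·6^n + 4^n for all n ≥ 1.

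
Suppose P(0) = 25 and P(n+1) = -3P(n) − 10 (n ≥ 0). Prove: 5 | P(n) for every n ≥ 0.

Base case: P(0) = 25 = 5·5, so 5 | P(0).
Assume 5 | P(m), so P(m) = 5t for some integer t.
Then P(m+1) = -3P(m) − 10 = -3·(5t) − 10 = 5(-3t − 2), so 5 | P(m+1).
This completes the inductive step, so 5 | P(n) for all n ≥ 0.

5 | P(n)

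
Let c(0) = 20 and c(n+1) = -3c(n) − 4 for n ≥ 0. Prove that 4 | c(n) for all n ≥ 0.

Base case: c(0) = 20 = 4·5, so 4 | c(0).
Assume 4 | c(j), so c(j) = 4t for some integer t.
Then c(j+1) = -3c(j) − 4 = -3·(4t) − 4 = 4(-3t − 1), so 4 | c(j+1).
This completes the inductive step, so 4 | c(n) for all n ≥ 0.

4 | c(n)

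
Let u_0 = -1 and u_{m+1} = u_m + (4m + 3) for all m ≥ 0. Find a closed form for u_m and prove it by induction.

Claim: u_m = 2m^2 + m − 1.

Base case: u_0 = -1, and 2·0^2 + 0 − 1 = -1.
Assume u_j = 2j^2 + j − 1.
Then u_{j+1} = u_j + (4j + 3) = (2j^2 + j − 1) + (4j + 3) = 2j^2 + 5j + 2,
and 2·(j+1)^2 + (j+1) − 1 = 2j^2 + 5j + 2.
By induction, u_m = 2m^2 + m − 1 for all m ≥ 0.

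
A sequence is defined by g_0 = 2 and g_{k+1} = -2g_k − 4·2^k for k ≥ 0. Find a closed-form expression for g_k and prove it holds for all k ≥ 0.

Claim: g_k = 3·(-2)^k − 2^k.

Base case: g_0 = 2, and 3·(-2)^0 − 2^0 = 3 − 1 = 2.
Assume g_j = 3·(-2)^j − 2^j for some j ≥ 0.
Then g_{j+1} = -2g_j − 4·2^j = -2·(3·(-2)^j − 2^j) − 4·2^j = 3·(-2)^{j+1} + 2·2^j − 4·2^j = 3·(-2)^{j+1} − 2·2^j = 3·(-2)^{j+1} − 2^{j+1}.
By induction, g_k = 3·(-2)^k − 2^k for all k ≥ 0.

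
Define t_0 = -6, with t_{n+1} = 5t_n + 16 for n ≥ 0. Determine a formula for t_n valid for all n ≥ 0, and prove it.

Claim: t_n = -2·5^n − 4.

Base case: t_0 = -6, and -2·5^0 − 4 = -2 − 4 = -6.
Assume t_j = -2·5^j − 4 for some j ≥ 0.
Then t_{j+1} = 5t_j + 16 = 5·(-2·5^j − 4) + 16 = -10·5^j − 20 + 16 = -2·5^{j+1} − 4.
This completes the inductive step, so t_n = -2·5^n − 4 for all n ≥ 0.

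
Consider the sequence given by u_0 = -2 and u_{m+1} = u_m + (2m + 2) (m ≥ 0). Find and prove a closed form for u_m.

Claim: u_m = m^2 + m − 2.

Base case: u_0 = -2, and 0^2 + 0 − 2 = -2.
Assume u_k = k^2 + k − 2.
Then u_{k+1} = u_k + (2k + 2) = (k^2 + k − 2) + (2k + 2) = k^2 + 3k,
and (k+1)^2 + (k+1) − 2 = k^2 + 3k.
By induction, u_m = m^2 + m − 2 for all m ≥ 0.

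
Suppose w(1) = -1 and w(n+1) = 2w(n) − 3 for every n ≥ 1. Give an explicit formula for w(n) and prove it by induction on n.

Claim: w(n) = -2^{n+1} + 3.

Base case: w(1) = -1, and -2^{1+1} + 3 = -4 + 3 = -1.
Assume w(k) = -2^{k+1} + 3 for some k ≥ 1.
Then w(k+1) = 2w(k) − 3 = 2·(-2^{k+1} + 3) − 3 = -2^{k+2} + 6 − 3 = -2^{k+2} + 3.
This completes the inductive step, so w(n) = -2^{n+1} + 3 for all n ≥ 1.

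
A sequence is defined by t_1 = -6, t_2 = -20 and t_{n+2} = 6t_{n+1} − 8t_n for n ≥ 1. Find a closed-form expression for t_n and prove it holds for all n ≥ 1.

Claim: t_n = -2^n − 4^n.

Base cases: t_1 = -6 and -2^1 − 4^1 = -6; t_2 = -20 and -2^2 − 4^2 = -20.
Assume t_i = -2^i − 4^i for all 1 ≤ i ≤ j, where j ≥ 2.
Then t_{j+1} = 6t_j − 8t_{j−1} = 6·(-2^j − 4^j) − 8·(-2^{j−1} − 4^{j−1}) = -(6·2 − 8)2^{j−1} − (6·4 − 8)4^{j−1} = -4·2^{j−1} − 16·4^{j−1} = -2^{j+1} − 4^{j+1}.
By strong induction, t_n = -2^n − 4^n for all n ≥ 1.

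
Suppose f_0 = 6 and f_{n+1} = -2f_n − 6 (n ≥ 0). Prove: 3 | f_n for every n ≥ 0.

Base case: f_0 = 6 = 3·2, so 3 | f_0.
Assume 3 | f_j, so f_j = 3t for some integer t.
Then f_{j+1} = -2f_j − 6 = -2·(3t) − 6 = 3(-2t − 2), so 3 | f_{j+1}.
So the property holds for j+1, and by induction 3 | f_n for all n ≥ 0.

3 | f_n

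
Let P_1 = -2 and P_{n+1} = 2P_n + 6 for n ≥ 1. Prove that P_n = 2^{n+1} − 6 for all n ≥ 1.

Base case: P_1 = -2, and 2^{1+1} − 6 = 4 − 6 = -2.
Assume P_r = 2^{r+1} − 6 for some r ≥ 1.
Then P_{r+1} = 2P_r + 6 = 2·(2^{r+1} − 6) + 6 = 2^{r+2} − 12 + 6 = 2^{r+2} − 6.
This completes the inductive step, so P_n = 2^{n+1} − 6 for all n ≥ 1.

P_n = 2^{n+1} − 6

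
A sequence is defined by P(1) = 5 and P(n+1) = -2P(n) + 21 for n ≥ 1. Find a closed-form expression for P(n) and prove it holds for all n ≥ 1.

Claim: P(n) = (-2)^n + 7.

Base case: P(1) = 5, and (-2)^1 + 7 = -2 + 7 = 5.
Assume P(k) = (-2)^k + 7 for some k ≥ 1.
Then P(k+1) = -2P(k) + 21 = -2·((-2)^k + 7) + 21 = -2·(-2)^k − 14 + 21 = (-2)^{k+1} + 7.
By induction, P(n) = (-2)^n + 7 for all n ≥ 1.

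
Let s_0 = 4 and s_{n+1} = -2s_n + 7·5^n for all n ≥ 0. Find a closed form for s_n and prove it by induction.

Claim: s_n = 3·(-2)^n + 5^n.

Base case: s_0 = 4, and 3·(-2)^0 + 5^0 = 3 + 1 = 4.
Assume s_k = 3·(-2)^k + 5^k for some k ≥ 0.
Then s_{k+1} = -2s_k + 7·5^k = -2·(3·(-2)^k + 5^k) + 7·5^k = 3·(-2)^{k+1} − 2·5^k + 7·5^k = 3·(-2)^{k+1} + 5·5^k = 3·(-2)^{k+1} + 5^{k+1}.
By induction, s_n = 3·(-2)^n + 5^n for all n ≥ 0.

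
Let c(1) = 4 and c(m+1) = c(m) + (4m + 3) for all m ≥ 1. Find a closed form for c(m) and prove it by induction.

Claim: c(m) = 2m^2 + m + 1.

Base case: c(1) = 4, and 2·1^2 + 1 + 1 = 4.
Assume c(k) = 2k^2 + k + 1.
Then c(k+1) = c(k) + (4k + 3) = (2k^2 + k + 1) + (4k + 3) = 2k^2 + 5k + 4,
and 2·(k+1)^2 + (k+1) + 1 = 2k^2 + 5k + 4.
This completes the inductive step, so c(m) = 2m^2 + m + 1 for all m ≥ 1.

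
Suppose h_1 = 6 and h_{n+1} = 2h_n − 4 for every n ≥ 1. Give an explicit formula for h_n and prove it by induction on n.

Claim: h_n = 2^n + 4.

Base case: h_1 = 6, and 2^1 + 4 = 2 + 4 = 6.
Assume h_r = 2^r + 4 for some r ≥ 1.
Then h_{r+1} = 2h_r − 4 = 2·(2^r + 4) − 4 = 2^{r+1} + 8 − 4 = 2^{r+1} + 4.
Hence h_n = 2^n + 4 for every n ≥ 1, by induction.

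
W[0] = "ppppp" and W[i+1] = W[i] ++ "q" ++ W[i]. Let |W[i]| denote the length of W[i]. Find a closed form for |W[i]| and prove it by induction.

Claim: |W[i]| = 6·2^i − 1.

Base case: |W[0]| = 5, and 6·2^0 − 1 = 5.
Assume |W[m]| = 6·2^m − 1.
Then |W[m+1]| = |W[m]| + 1 + |W[m]| = 2|W[m]| + 1 = 2(6·2^m − 1) + 1 = 6·2^{m+1} − 2 + 1 = 6·2^{m+1} − 1.
Hence |W[i]| = 6·2^i − 1 for every i ≥ 0, by induction.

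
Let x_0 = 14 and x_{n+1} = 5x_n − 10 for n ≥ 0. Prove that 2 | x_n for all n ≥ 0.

Base case: x_0 = 14 = 2·7, so 2 | x_0.
Assume 2 | x_m, so x_m = 2t for some integer t.
Then x_{m+1} = 5x_m − 10 = 5·(2t) − 10 = 2(5t − 5), so 2 | x_{m+1}.
So the property holds for m+1, and by induction 2 | x_n for all n ≥ 0.

2 | x_n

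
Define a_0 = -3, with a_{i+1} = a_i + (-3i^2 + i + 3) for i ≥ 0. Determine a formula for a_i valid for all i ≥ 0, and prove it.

Claim: a_i = -i^3 + 2i^2 + 2i − 3.

Base case: a_0 = -3, and -0^3 + 2·0^2 + 2·0 − 3 = -3.
Assume a_r = -r^3 + 2r^2 + 2r − 3.
Then a_{r+1} = a_r + (-3r^2 + r + 3) = (-r^3 + 2r^2 + 2r − 3) + (-3r^2 + r + 3) = -r^3 − r^2 + 3r,
and -(r+1)^3 + 2·(r+1)^2 + 2·(r+1) − 3 = -r^3 − r^2 + 3r.
Hence a_i = -i^3 + 2i^2 + 2i − 3 for every i ≥ 0, by induction.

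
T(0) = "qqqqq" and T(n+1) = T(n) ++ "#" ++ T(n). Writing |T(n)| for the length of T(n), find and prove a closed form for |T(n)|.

Claim: |T(n)| = 6·2^n − 1.

Base case: |T(0)| = 5, and 6·2^0 − 1 = 5.
Assume |T(j)| = 6·2^j − 1.
Then |T(j+1)| = |T(j)| + 1 + |T(j)| = 2|T(j)| + 1 = 2(6·2^j − 1) + 1 = 6·2^{j+1} − 2 + 1 = 6·2^{j+1} − 1.
This completes the inductive step, so |T(n)| = 6·2^n − 1 for all n ≥ 0.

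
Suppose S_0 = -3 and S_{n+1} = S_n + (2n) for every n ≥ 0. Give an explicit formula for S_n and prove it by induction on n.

Claim: S_n = n^2 − n − 3.

Base case: S_0 = -3, and 0^2 − 0 − 3 = -3.
Assume S_j = j^2 − j − 3.
Then S_{j+1} = S_j + (2j) = (j^2 − j − 3) + (2j) = j^2 + j − 3,
and (j+1)^2 − (j+1) − 3 = j^2 + j − 3.
This completes the inductive step, so S_n = n^2 − n − 3 for all n ≥ 0.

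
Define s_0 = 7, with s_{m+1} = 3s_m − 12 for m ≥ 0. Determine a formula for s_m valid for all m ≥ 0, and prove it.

Claim: s_m = 3^m + 6.

Base case: s_0 = 7, and 3^0 + 6 = 1 + 6 = 7.
Assume s_r = 3^r + 6 for some r ≥ 0.
Then s_{r+1} = 3s_r − 12 = 3·(3^r + 6) − 12 = 3^{r+1} + 18 − 12 = 3^{r+1} + 6.
Hence s_m = 3^m + 6 for every m ≥ 0, by induction.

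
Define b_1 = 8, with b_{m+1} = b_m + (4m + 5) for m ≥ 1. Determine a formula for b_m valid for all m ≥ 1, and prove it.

Claim: b_m = 2m^2 + 3m + 3.

Base case: b_1 = 8, and 2·1^2 + 3·1 + 3 = 8.
Assume b_r = 2r^2 + 3r + 3.
Then b_{r+1} = b_r + (4r + 5) = (2r^2 + 3r + 3) + (4r + 5) = 2r^2 + 7r + 8,
and 2·(r+1)^2 + 3·(r+1) + 3 = 2r^2 + 7r + 8.
By induction, b_m = 2m^2 + 3m + 3 for all m ≥ 1.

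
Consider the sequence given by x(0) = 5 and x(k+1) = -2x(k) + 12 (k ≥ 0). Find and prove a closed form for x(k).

Claim: x(k) = (-2)^k + 4.

Base case: x(0) = 5, and (-2)^0 + 4 = 1 + 4 = 5.
Assume x(r) = (-2)^r + 4 for some r ≥ 0.
Then x(r+1) = -2x(r) + 12 = -2·((-2)^r + 4) + 12 = -2·(-2)^r − 8 + 12 = (-2)^{r+1} + 4.
This completes the inductive step, so x(k) = (-2)^k + 4 for all k ≥ 0.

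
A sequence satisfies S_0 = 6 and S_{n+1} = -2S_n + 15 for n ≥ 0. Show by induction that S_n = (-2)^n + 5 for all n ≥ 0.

Base case: S_0 = 6, and (-2)^0 + 5 = 1 + 5 = 6.
Assume S_m = (-2)^m + 5 for some m ≥ 0.
Then S_{m+1} = -2S_m + 15 = -2·((-2)^m + 5) + 15 = -2·(-2)^m − 10 + 15 = (-2)^{m+1} + 5.
This completes the inductive step, so S_n = (-2)^n + 5 for all n ≥ 0.

S_n = (-2)^n + 5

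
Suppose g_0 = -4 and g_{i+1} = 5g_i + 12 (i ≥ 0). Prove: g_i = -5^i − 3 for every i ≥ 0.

Base case: g_0 = -4, and -5^0 − 3 = -1 − 3 = -4.
Assume g_k = -5^k − 3 for some k ≥ 0.
Then g_{k+1} = 5g_k + 12 = 5·(-5^k − 3) + 12 = -5^{k+1} − 15 + 12 = -5^{k+1} − 3.
By induction, g_i = -5^i − 3 for all i ≥ 0.

g_i = -5^i − 3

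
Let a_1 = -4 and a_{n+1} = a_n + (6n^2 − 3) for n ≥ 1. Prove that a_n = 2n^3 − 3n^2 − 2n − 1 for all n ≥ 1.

Base case: a_1 = -4, and 2·1^3 − 3·1^2 − 2·1 − 1 = -4.
Assume a_j = 2j^3 − 3j^2 − 2j − 1.
Then a_{j+1} = a_j + (6j^2 − 3) = (2j^3 − 3j^2 − 2j − 1) + (6j^2 − 3) = 2j^3 + 3j^2 − 2j − 4,
and 2·(j+1)^3 − 3·(j+1)^2 − 2·(j+1) − 1 = 2j^3 + 3j^2 − 2j − 4.
Hence a_n = 2n^3 − 3n^2 − 2n − 1 for every n ≥ 1, by induction.

a_n = 2n^3 − 3n^2 − 2n − 1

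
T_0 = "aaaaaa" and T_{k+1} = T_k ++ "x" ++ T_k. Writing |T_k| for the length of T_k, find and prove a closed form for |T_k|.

Claim: |T_k| = 7·2^k − 1.

Base case: |T_0| = 6, and 7·2^0 − 1 = 6.
Assume |T_j| = 7·2^j − 1.
Then |T_{j+1}| = |T_j| + 1 + |T_j| = 2|T_j| + 1 = 2(7·2^j − 1) + 1 = 7·2^{j+1} − 2 + 1 = 7·2^{j+1} − 1.
Hence |T_k| = 7·2^k − 1 for every k ≥ 0, by induction.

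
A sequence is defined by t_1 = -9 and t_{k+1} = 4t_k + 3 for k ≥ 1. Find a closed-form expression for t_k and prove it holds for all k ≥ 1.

Claim: t_k = -2·4^k − 1.

Base case: t_1 = -9, and -2·4^1 − 1 = -8 − 1 = -9.
Assume t_j = -2·4^j − 1 for some j ≥ 1.
Then t_{j+1} = 4t_j + 3 = 4·(-2·4^j − 1) + 3 = -8·4^j − 4 + 3 = -2·4^{j+1} − 1.
So the formula holds for j+1, and by induction t_k = -2·4^k − 1 for all k ≥ 1.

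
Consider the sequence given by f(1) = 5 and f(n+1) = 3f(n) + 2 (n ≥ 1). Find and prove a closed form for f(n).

Claim: f(n) = 2·3^n − 1.

Base case: f(1) = 5, and 2·3^1 − 1 = 6 − 1 = 5.
Assume f(k) = 2·3^k − 1 for some k ≥ 1.
Then f(k+1) = 3f(k) + 2 = 3·(2·3^k − 1) + 2 = 6·3^k − 3 + 2 = 2·3^{k+1} − 1.
Hence f(n) = 2·3^n − 1 for every n ≥ 1, by induction.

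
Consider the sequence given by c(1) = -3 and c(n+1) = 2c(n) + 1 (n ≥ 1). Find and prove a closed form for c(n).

Claim: c(n) = -2^n − 1.

Base case: c(1) = -3, and -2^1 − 1 = -2 − 1 = -3.
Assume c(r) = -2^r − 1 for some r ≥ 1.
Then c(r+1) = 2c(r) + 1 = 2·(-2^r − 1) + 1 = -2^{r+1} − 2 + 1 = -2^{r+1} − 1.
So the formula holds for r+1, and by induction c(n) = -2^n − 1 for all n ≥ 1.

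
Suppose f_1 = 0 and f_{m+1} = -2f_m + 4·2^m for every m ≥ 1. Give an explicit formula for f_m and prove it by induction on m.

Claim: f_m = (-2)^m + 2^m.

Base case: f_1 = 0, and (-2)^1 + 2^1 = -2 + 2 = 0.
Assume f_r = (-2)^r + 2^r for some r ≥ 1.
Then f_{r+1} = -2f_r + 4·2^r = -2·((-2)^r + 2^r) + 4·2^r = (-2)^{r+1} − 2·2^r + 4·2^r = (-2)^{r+1} + 2·2^r = (-2)^{r+1} + 2^{r+1}.
This completes the inductive step, so f_m = (-2)^m + 2^m for all m ≥ 1.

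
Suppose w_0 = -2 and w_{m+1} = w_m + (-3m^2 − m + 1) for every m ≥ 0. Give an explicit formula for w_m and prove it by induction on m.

Claim: w_m = -m^3 + m^2 + m − 2.

Base case: w_0 = -2, and -0^3 + 0^2 + 0 − 2 = -2.
Assume w_j = -j^3 + j^2 + j − 2.
Then w_{j+1} = w_j + (-3j^2 − j + 1) = (-j^3 + j^2 + j − 2) + (-3j^2 − j + 1) = -j^3 − 2j^2 − 1,
and -(j+1)^3 + (j+1)^2 + (j+1) − 2 = -j^3 − 2j^2 − 1.
This completes the inductive step, so w_m = -m^3 + m^2 + m − 2 for all m ≥ 0.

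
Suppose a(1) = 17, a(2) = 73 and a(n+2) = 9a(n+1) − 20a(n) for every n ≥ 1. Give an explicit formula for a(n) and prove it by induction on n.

Claim: a(n) = 3·4^n + 5^n.

Base cases: a(1) = 17 and 3·4^1 + 5^1 = 17; a(2) = 73 and 3·4^2 + 5^2 = 73.
Assume a(j) = 3·4^j + 5^j for all 1 ≤ j ≤ r, where r ≥ 2.
Then a(r+1) = 9a(r) − 20a(r−1) = 9·(3·4^r + 5^r) − 20·(3·4^{r−1} + 5^{r−1}) = 3·(9·4 − 20)4^{r−1} + (9·5 − 20)5^{r−1} = 48·4^{r−1} + 25·5^{r−1} = 3·4^{r+1} + 5^{r+1}.
So the formula holds for r+1, and by strong induction a(n) = 3·4^n + 5^n for all n ≥ 1.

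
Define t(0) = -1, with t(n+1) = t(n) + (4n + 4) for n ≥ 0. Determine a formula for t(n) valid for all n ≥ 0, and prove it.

Claim: t(n) = 2n^2 + 2n − 1.

Base case: t(0) = -1, and 2·0^2 + 2·0 − 1 = -1.
Assume t(r) = 2r^2 + 2r − 1.
Then t(r+1) = t(r) + (4r + 4) = (2r^2 + 2r − 1) + (4r + 4) = 2r^2 + 6r + 3,
and 2·(r+1)^2 + 2·(r+1) − 1 = 2r^2 + 6r + 3.
By induction, t(n) = 2n^2 + 2n − 1 for all n ≥ 0.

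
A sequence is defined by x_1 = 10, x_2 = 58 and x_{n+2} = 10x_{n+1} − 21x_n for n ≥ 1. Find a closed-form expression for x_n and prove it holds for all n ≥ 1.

Claim: x_n = 7^n + 3^n.

Base cases: x_1 = 10 and 7^1 + 3^1 = 10; x_2 = 58 and 7^2 + 3^2 = 58.
Assume x_i = 7^i + 3^i for all 1 ≤ i ≤ j, where j ≥ 2.
Then x_{j+1} = 10x_j − 21x_{j−1} = 10·(7^j + 3^j) − 21·(7^{j−1} + 3^{j−1}) = (10·7 − 21)7^{j−1} + (10·3 − 21)3^{j−1} = 49·7^{j−1} + 9·3^{j−1} = 7^{j+1} + 3^{j+1}.
By strong induction, x_n = 7^n + 3^n for all n ≥ 1.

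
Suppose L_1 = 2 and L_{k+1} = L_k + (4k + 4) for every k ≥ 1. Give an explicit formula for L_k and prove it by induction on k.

Claim: L_k = 2k^2 + 2k − 2.

Base case: L_1 = 2, and 2·1^2 + 2·1 − 2 = 2.
Assume L_r = 2r^2 + 2r − 2.
Then L_{r+1} = L_r + (4r + 4) = (2r^2 + 2r − 2) + (4r + 4) = 2r^2 + 6r + 2,
and 2·(r+1)^2 + 2·(r+1) − 2 = 2r^2 + 6r + 2.
By induction, L_k = 2k^2 + 2k − 2 for all k ≥ 1.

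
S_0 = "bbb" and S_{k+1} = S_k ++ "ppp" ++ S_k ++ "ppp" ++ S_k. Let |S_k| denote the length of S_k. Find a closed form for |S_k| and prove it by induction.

Claim: |S_k| = 6·3^k − 3.

Base case: |S_0| = 3, and 6·3^0 − 3 = 3.
Assume |S_m| = 6·3^m − 3.
Then |S_{m+1}| = 3|S_m| + 6 = 3(6·3^m − 3) + 6 = 6·3^{m+1} − 9 + 6 = 6·3^{m+1} − 3.
This completes the inductive step, so |S_k| = 6·3^k − 3 for all k ≥ 0.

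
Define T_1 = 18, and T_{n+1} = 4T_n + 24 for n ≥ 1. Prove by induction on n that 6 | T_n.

Base case: T_1 = 18 = 6·3, so 6 | T_1.
Assume 6 | T_k, so T_k = 6t for some integer t.
Then T_{k+1} = 4T_k + 24 = 4·(6t) + 24 = 6(4t + 4), so 6 | T_{k+1}.
Hence 6 | T_n for every n ≥ 1, by induction.

6 | T_n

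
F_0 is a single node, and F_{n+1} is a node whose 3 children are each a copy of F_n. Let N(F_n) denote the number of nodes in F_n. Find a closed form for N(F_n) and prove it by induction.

Claim: N(F_n) = (3^{n+1} − 1)/2.

Base case: N(F_0) = 1, and (3^{0+1} − 1)/2 = 1.
Assume N(F_k) = (3^{k+1} − 1)/2.
Then N(F_{k+1}) = 1 + 3N(F_k) = 1 + 3·(3^{k+1} − 1)/2 = 1 + (3^{k+2} − 3)/2 = (2 + 3^{k+2} − 3)/2 = (3^{k+2} − 1)/2.
Hence N(F_n) = (3^{n+1} − 1)/2 for every n ≥ 0, by induction.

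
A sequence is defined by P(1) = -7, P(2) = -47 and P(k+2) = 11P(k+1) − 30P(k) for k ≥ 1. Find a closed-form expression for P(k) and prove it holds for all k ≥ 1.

Claim: P(k) = 5^k − 2·6^k.

Base cases: P(1) = -7 and 5^1 − 2·6^1 = -7; P(2) = -47 and 5^2 − 2·6^2 = -47.
Assume P(j) = 5^j − 2·6^j for all 1 ≤ j ≤ r, where r ≥ 2.
Then P(r+1) = 11P(r) − 30P(r−1) = 11·(5^r − 2·6^r) − 30·(5^{r−1} − 2·6^{r−1}) = (11·5 − 30)5^{r−1} − 2·(11·6 − 30)6^{r−1} = 25·5^{r−1} − 72·6^{r−1} = 5^{r+1} − 2·6^{r+1}.
This completes the inductive step, so P(k) = 5^k − 2·6^k for all k ≥ 1.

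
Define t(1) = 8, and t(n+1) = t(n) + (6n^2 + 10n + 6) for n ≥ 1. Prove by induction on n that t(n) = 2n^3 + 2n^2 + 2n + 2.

Base case: t(1) = 8, and 2·1^3 + 2·1^2 + 2·1 + 2 = 8.
Assume t(m) = 2m^3 + 2m^2 + 2m + 2.
Then t(m+1) = t(m) + (6m^2 + 10m + 6) = (2m^3 + 2m^2 + 2m + 2) + (6m^2 + 10m + 6) = 2m^3 + 8m^2 + 12m + 8,
and 2·(m+1)^3 + 2·(m+1)^2 + 2·(m+1) + 2 = 2m^3 + 8m^2 + 12m + 8.
By induction, t(n) = 2n^3 + 2n^2 + 2n + 2 for all n ≥ 1.

t(n) = 2n^3 + 2n^2 + 2n + 2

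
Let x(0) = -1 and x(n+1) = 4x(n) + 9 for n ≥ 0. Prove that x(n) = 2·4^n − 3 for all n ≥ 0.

Base case: x(0) = -1, and 2·4^0 − 3 = 2 − 3 = -1.
Assume x(k) = 2·4^k − 3 for some k ≥ 0.
Then x(k+1) = 4x(k) + 9 = 4·(2·4^k − 3) + 9 = 8·4^k − 12 + 9 = 2·4^{k+1} − 3.
This completes the inductive step, so x(n) = 2·4^n − 3 for all n ≥ 0.

x(n) = 2·4^n − 3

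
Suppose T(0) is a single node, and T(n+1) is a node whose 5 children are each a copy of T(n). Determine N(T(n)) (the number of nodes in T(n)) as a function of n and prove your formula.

Claim: N(T(n)) = (5^{n+1} − 1)/4.

Base case: N(T(0)) = 1, and (5^{0+1} − 1)/4 = 1.
Assume N(T(k)) = (5^{k+1} − 1)/4.
Then N(T(k+1)) = 1 + 5N(T(k)) = 1 + 5·(5^{k+1} − 1)/4 = 1 + (5^{k+2} − 5)/4 = (4 + 5^{k+2} − 5)/4 = (5^{k+2} − 1)/4.
So the formula holds for k+1, and by induction N(T(n)) = (5^{n+1} − 1)/4 for all n ≥ 0.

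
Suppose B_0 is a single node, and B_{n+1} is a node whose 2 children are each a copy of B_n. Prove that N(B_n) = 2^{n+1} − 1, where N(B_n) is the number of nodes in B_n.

Base case: N(B_0) = 1, and 2^{0+1} − 1 = 1.
Assume N(B_m) = 2^{m+1} − 1.
Then N(B_{m+1}) = 1 + 2N(B_m) = 1 + 2(2^{m+1} − 1) = 2^{m+2} − 2 + 1 = 2^{m+2} − 1.
So the formula holds for m+1, and by induction N(B_n) = 2^{n+1} − 1 for all n ≥ 0.

N(B_n) = 2^{n+1} − 1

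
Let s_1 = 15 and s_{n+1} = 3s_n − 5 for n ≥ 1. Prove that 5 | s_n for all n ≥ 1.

Base case: s_1 = 15 = 5·3, so 5 | s_1.
Assume 5 | s_m, so s_m = 5t for some integer t.
Then s_{m+1} = 3s_m − 5 = 3·(5t) − 5 = 5(3t − 1), so 5 | s_{m+1}.
Hence 5 | s_n for every n ≥ 1, by induction.

5 | s_n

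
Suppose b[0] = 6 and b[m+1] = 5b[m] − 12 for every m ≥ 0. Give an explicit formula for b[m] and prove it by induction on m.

Claim: b[m] = 3·5^m + 3.

Base case: b[0] = 6, and 3·5^0 + 3 = 3 + 3 = 6.
Assume b[j] = 3·5^j + 3 for some j ≥ 0.
Then b[j+1] = 5b[j] − 12 = 5·(3·5^j + 3) − 12 = 15·5^j + 15 − 12 = 3·5^{j+1} + 3.
By induction, b[m] = 3·5^m + 3 for all m ≥ 0.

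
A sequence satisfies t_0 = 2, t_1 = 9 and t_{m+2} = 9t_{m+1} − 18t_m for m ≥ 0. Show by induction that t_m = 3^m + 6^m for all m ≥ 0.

Base cases: t_0 = 2 and 3^0 + 6^0 = 2; t_1 = 9 and 3^1 + 6^1 = 9.
Assume t_j = 3^j + 6^j for all 0 ≤ j ≤ k, where k ≥ 1.
Then t_{k+1} = 9t_k − 18t_{k−1} = 9·(3^k + 6^k) − 18·(3^{k−1} + 6^{k−1}) = (9·3 − 18)3^{k−1} + (9·6 − 18)6^{k−1} = 9·3^{k−1} + 36·6^{k−1} = 3^{k+1} + 6^{k+1}.
This completes the inductive step, so t_m = 3^m + 6^m for all m ≥ 0.

t_m = 3^m + 6^m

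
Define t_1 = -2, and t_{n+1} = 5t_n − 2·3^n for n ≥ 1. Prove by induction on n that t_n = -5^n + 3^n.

Base case: t_1 = -2, and -5^1 + 3^1 = -5 + 3 = -2.
Assume t_r = -5^r + 3^r for some r ≥ 1.
Then t_{r+1} = 5t_r − 2·3^r = 5·(-5^r + 3^r) − 2·3^r = -5^{r+1} + 5·3^r − 2·3^r = -5^{r+1} + 3·3^r = -5^{r+1} + 3^{r+1}.
Hence t_n = -5^n + 3^n for every n ≥ 1, by induction.

t_n = -5^n + 3^n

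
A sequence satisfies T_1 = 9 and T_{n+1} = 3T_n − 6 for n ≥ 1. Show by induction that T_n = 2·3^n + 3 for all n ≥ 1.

Base case: T_1 = 9, and 2·3^1 + 3 = 6 + 3 = 9.
Assume T_j = 2·3^j + 3 for some j ≥ 1.
Then T_{j+1} = 3T_j − 6 = 3·(2·3^j + 3) − 6 = 6·3^j + 9 − 6 = 2·3^{j+1} + 3.
By induction, T_n = 2·3^n + 3 for all n ≥ 1.

T_n = 2·3^n + 3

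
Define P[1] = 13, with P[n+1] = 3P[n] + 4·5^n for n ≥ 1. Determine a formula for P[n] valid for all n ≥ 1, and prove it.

Claim: P[n] = 3^n + 2·5^n.

Base case: P[1] = 13, and 3^1 + 2·5^1 = 3 + 10 = 13.
Assume P[r] = 3^r + 2·5^r for some r ≥ 1.
Then P[r+1] = 3P[r] + 4·5^r = 3·(3^r + 2·5^r) + 4·5^r = 3^{r+1} + 6·5^r + 4·5^r = 3^{r+1} + 10·5^r = 3^{r+1} + 2·5^{r+1}.
So the formula holds for r+1, and by induction P[n] = 3^n + 2·5^n for all n ≥ 1.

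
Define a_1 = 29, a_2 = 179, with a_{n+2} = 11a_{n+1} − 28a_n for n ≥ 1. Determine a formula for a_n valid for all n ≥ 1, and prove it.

Claim: a_n = 3·7^n + 2·4^n.

Base cases: a_1 = 29 and 3·7^1 + 2·4^1 = 29; a_2 = 179 and 3·7^2 + 2·4^2 = 179.
Assume a_j = 3·7^j + 2·4^j for all 1 ≤ j ≤ m, where m ≥ 2.
Then a_{m+1} = 11a_m − 28a_{m−1} = 11·(3·7^m + 2·4^m) − 28·(3·7^{m−1} + 2·4^{m−1}) = 3·(11·7 − 28)7^{m−1} + 2·(11·4 − 28)4^{m−1} = 147·7^{m−1} + 32·4^{m−1} = 3·7^{m+1} + 2·4^{m+1}.
So the formula holds for m+1, and by strong induction a_n = 3·7^n + 2·4^n for all n ≥ 1.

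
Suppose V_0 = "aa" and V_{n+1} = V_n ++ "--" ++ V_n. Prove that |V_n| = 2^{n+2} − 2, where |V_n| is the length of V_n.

Base case: |V_0| = 2, and 2^{0+2} − 2 = 2.
Assume |V_j| = 2^{j+2} − 2.
Then |V_{j+1}| = |V_j| + 2 + |V_j| = 2|V_j| + 2 = 2(2^{j+2} − 2) + 2 = 2^{j+3} − 4 + 2 = 2^{j+3} − 2.
This completes the inductive step, so |V_n| = 2^{n+2} − 2 for all n ≥ 0.

|V_n| = 2^{n+2} − 2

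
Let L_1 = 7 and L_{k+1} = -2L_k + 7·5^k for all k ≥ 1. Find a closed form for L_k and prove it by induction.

Claim: L_k = -(-2)^k + 5^k.

Base case: L_1 = 7, and -(-2)^1 + 5^1 = 2 + 5 = 7.
Assume L_j = -(-2)^j + 5^j for some j ≥ 1.
Then L_{j+1} = -2L_j + 7·5^j = -2·(-(-2)^j + 5^j) + 7·5^j = -(-2)^{j+1} − 2·5^j + 7·5^j = -(-2)^{j+1} + 5·5^j = -(-2)^{j+1} + 5^{j+1}.
So the formula holds for j+1, and by induction L_k = -(-2)^k + 5^k for all k ≥ 1.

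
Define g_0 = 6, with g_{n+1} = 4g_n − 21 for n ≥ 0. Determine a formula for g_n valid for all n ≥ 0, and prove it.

Claim: g_n = -4^n + 7.

Base case: g_0 = 6, and -4^0 + 7 = -1 + 7 = 6.
Assume g_m = -4^m + 7 for some m ≥ 0.
Then g_{m+1} = 4g_m − 21 = 4·(-4^m + 7) − 21 = -4^{m+1} + 28 − 21 = -4^{m+1} + 7.
So the formula holds for m+1, and by induction g_n = -4^n + 7 for all n ≥ 0.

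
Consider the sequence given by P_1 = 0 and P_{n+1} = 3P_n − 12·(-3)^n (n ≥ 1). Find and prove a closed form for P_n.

Claim: P_n = 2·3^n + 2·(-3)^n.

Base case: P_1 = 0, and 2·3^1 + 2·(-3)^1 = 6 − 6 = 0.
Assume P_k = 2·3^k + 2·(-3)^k for some k ≥ 1.
Then P_{k+1} = 3P_k − 12·(-3)^k = 3·(2·3^k + 2·(-3)^k) − 12·(-3)^k = 2·3^{k+1} + 6·(-3)^k − 12·(-3)^k = 2·3^{k+1} − 6·(-3)^k = 2·3^{k+1} + 2·(-3)^{k+1}.
This completes the inductive step, so P_n = 2·3^n + 2·(-3)^n for all n ≥ 1.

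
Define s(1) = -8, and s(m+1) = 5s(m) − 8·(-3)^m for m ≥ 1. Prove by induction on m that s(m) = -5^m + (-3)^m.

Base case: s(1) = -8, and -5^1 + (-3)^1 = -5 − 3 = -8.
Assume s(j) = -5^j + (-3)^j for some j ≥ 1.
Then s(j+1) = 5s(j) − 8·(-3)^j = 5·(-5^j + (-3)^j) − 8·(-3)^j = -5^{j+1} + 5·(-3)^j − 8·(-3)^j = -5^{j+1} − 3·(-3)^j = -5^{j+1} + (-3)^{j+1}.
Hence s(m) = -5^m + (-3)^m for every m ≥ 1, by induction.

s(m) = -5^m + (-3)^m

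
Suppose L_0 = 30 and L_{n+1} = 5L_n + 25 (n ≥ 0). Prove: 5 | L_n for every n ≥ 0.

Base case: L_0 = 30 = 5·6, so 5 | L_0.
Assume 5 | L_r, so L_r = 5t for some integer t.
Then L_{r+1} = 5L_r + 25 = 5·(5t) + 25 = 5(5t + 5), so 5 | L_{r+1}.
So the property holds for r+1, and by induction 5 | L_n for all n ≥ 0.

5 | L_n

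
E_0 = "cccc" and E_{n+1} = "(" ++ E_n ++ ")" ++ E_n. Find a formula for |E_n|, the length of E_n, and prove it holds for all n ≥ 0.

Claim: |E_n| = 6·2^n − 2.

Base case: |E_0| = 4, and 6·2^0 − 2 = 4.
Assume |E_m| = 6·2^m − 2.
Then |E_{m+1}| = 1 + |E_m| + 1 + |E_m| = 2|E_m| + 2 = 2(6·2^m − 2) + 2 = 6·2^{m+1} − 4 + 2 = 6·2^{m+1} − 2.
Hence |E_n| = 6·2^n − 2 for every n ≥ 0, by induction.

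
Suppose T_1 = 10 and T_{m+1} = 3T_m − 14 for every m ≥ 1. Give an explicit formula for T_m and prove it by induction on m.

Claim: T_m = 3^m + 7.

Base case: T_1 = 10, and 3^1 + 7 = 3 + 7 = 10.
Assume T_k = 3^k + 7 for some k ≥ 1.
Then T_{k+1} = 3T_k − 14 = 3·(3^k + 7) − 14 = 3^{k+1} + 21 − 14 = 3^{k+1} + 7.
By induction, T_m = 3^m + 7 for all m ≥ 1.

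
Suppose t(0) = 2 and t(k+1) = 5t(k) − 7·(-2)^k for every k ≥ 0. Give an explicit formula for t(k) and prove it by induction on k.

Claim: t(k) = 5^k + (-2)^k.

Base case: t(0) = 2, and 5^0 + (-2)^0 = 1 + 1 = 2.
Assume t(j) = 5^j + (-2)^j for some j ≥ 0.
Then t(j+1) = 5t(j) − 7·(-2)^j = 5·(5^j + (-2)^j) − 7·(-2)^j = 5^{j+1} + 5·(-2)^j − 7·(-2)^j = 5^{j+1} − 2·(-2)^j = 5^{j+1} + (-2)^{j+1}.
By induction, t(k) = 5^k + (-2)^k for all k ≥ 0.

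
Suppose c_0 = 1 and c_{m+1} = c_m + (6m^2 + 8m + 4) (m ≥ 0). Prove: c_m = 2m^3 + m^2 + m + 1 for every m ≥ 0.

Base case: c_0 = 1, and 2·0^3 + 0^2 + 0 + 1 = 1.
Assume c_r = 2r^3 + r^2 + r + 1.
Then c_{r+1} = c_r + (6r^2 + 8r + 4) = (2r^3 + r^2 + r + 1) + (6r^2 + 8r + 4) = 2r^3 + 7r^2 + 9r + 5,
and 2·(r+1)^3 + (r+1)^2 + (r+1) + 1 = 2r^3 + 7r^2 + 9r + 5.
By induction, c_m = 2m^3 + m^2 + m + 1 for all m ≥ 0.

c_m = 2m^3 + m^2 + m + 1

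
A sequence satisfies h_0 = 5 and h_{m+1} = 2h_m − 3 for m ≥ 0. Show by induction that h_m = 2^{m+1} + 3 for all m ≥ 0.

Base case: h_0 = 5, and 2^{0+1} + 3 = 2 + 3 = 5.
Assume h_r = 2^{r+1} + 3 for some r ≥ 0.
Then h_{r+1} = 2h_r − 3 = 2·(2^{r+1} + 3) − 3 = 2^{r+2} + 6 − 3 = 2^{r+2} + 3.
So the formula holds for r+1, and by induction h_m = 2^{m+1} + 3 for all m ≥ 0.

h_m = 2^{m+1} + 3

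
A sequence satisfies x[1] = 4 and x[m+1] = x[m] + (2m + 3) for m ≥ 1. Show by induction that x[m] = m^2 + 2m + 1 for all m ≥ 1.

Base case: x[1] = 4, and 1^2 + 2·1 + 1 = 4.
Assume x[k] = k^2 + 2k + 1.
Then x[k+1] = x[k] + (2k + 3) = (k^2 + 2k + 1) + (2k + 3) = k^2 + 4k + 4,
and (k+1)^2 + 2·(k+1) + 1 = k^2 + 4k + 4.
This completes the inductive step, so x[m] = m^2 + 2m + 1 for all m ≥ 1.

x[m] = m^2 + 2m + 1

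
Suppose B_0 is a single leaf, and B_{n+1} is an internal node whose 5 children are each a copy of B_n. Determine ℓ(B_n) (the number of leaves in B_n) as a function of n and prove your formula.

Claim: ℓ(B_n) = 5^n.

Base case: ℓ(B_0) = 1, and 5^0 = 1.
Assume ℓ(B_k) = 5^k.
Then ℓ(B_{k+1}) = 5·ℓ(B_k) = 5·5^k = 5^{k+1}.
This completes the inductive step, so ℓ(B_n) = 5^n for all n ≥ 0.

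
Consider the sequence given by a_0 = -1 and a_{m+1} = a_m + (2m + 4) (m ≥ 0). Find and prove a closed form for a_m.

Claim: a_m = m^2 + 3m − 1.

Base case: a_0 = -1, and 0^2 + 3·0 − 1 = -1.
Assume a_r = r^2 + 3r − 1.
Then a_{r+1} = a_r + (2r + 4) = (r^2 + 3r − 1) + (2r + 4) = r^2 + 5r + 3,
and (r+1)^2 + 3·(r+1) − 1 = r^2 + 5r + 3.
This completes the inductive step, so a_m = m^2 + 3m − 1 for all m ≥ 0.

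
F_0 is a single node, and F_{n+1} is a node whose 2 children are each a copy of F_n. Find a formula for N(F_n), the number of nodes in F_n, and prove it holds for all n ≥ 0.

Claim: N(F_n) = 2^{n+1} − 1.

Base case: N(F_0) = 1, and 2^{0+1} − 1 = 1.
Assume N(F_r) = 2^{r+1} − 1.
Then N(F_{r+1}) = 1 + 2N(F_r) = 1 + 2(2^{r+1} − 1) = 2^{r+2} − 2 + 1 = 2^{r+2} − 1.
So the formula holds for r+1, and by induction N(F_n) = 2^{n+1} − 1 for all n ≥ 0.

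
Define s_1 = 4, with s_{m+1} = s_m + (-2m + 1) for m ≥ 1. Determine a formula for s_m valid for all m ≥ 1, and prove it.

Claim: s_m = -m^2 + 2m + 3.

Base case: s_1 = 4, and -1^2 + 2·1 + 3 = 4.
Assume s_r = -r^2 + 2r + 3.
Then s_{r+1} = s_r + (-2r + 1) = (-r^2 + 2r + 3) + (-2r + 1) = -r^2 + 4,
and -(r+1)^2 + 2·(r+1) + 3 = -r^2 + 4.
By induction, s_m = -m^2 + 2m + 3 for all m ≥ 1.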